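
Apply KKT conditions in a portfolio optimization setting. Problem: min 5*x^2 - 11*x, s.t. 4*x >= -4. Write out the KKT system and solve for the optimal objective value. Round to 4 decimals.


Step 1: Try lambda = 0 (constraint inactive).
Stationarity: 2*5*x - 11 = 0
x* = 11/(2*5) = 1.1
Check constraint: 4*1.1 = 4.4 >= -4 -- satisfied.
Step 2: Compute optimal value.
f(x*) = 5*1.1^2 - 11*1.1 = -6.05


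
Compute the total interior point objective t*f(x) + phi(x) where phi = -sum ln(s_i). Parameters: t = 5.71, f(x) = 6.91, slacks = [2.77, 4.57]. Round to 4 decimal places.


Step 1: Compute log-barrier.
ln values: [1.0188, 1.5195]
phi = -(1.0188 + 1.5195) = -2.5384
Step 2: Compute augmented objective.
t*f(x) = 5.71*6.91 = 39.4561
Total = 39.4561 - 2.5384 = 36.9177


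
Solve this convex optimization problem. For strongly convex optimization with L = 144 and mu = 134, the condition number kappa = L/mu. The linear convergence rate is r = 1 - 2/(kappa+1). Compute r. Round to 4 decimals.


Step 1: Compute the condition number.
kappa = L/mu = 144/134 = 1.0746
Step 2: Compute the convergence rate.
r = 1 - 2/(kappa + 1) = 1 - 2*mu/(L + mu) = (L - mu)/(L + mu) = 10/278 = 0.036


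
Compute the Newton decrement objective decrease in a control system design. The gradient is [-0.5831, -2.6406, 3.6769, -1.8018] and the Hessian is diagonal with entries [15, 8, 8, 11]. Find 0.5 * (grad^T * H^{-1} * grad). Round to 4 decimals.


Step 1: H is diagonal, so H^(-1) * g = [-0.0389, -0.3301, 0.4596, -0.1638].
Step 2: g^T H^(-1) g = sum_i g_i^2 / H_ii
  = (-0.5831)^2/15 + (-2.6406)^2/8 + (3.6769)^2/8 + (-1.8018)^2/11
  = 0.0227 + 0.8716 + 1.6899 + 0.2951 = 2.8793
Step 3: Objective decrease = 0.5 * g^T H^(-1) g = 1.4397


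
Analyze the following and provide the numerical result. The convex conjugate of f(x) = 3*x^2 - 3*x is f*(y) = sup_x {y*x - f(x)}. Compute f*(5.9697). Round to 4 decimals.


f*(y) = sup_x {y*x - a*x^2 - b*x} = sup_x {(y-b)*x - a*x^2}
FOC: (y - b) - 2a*x = 0 => x* = (y - b)/(2a)
x* = (5.9697 + 3)/(2*3) = 1.495
f*(5.9697) = (y-b)^2/(4a) = (5.9697 + 3)^2/(4*3)
= 80.4555/12 = 6.7046


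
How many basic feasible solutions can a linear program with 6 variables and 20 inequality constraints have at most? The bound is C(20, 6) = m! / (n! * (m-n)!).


Each vertex corresponds to some choice of n active constraints out of m, so the number of vertices is at most C(m, n) = m! / (n!(m-n)!).
m = 20, n = 6
Numerator: 20 * 19 * 18 * 17 * 16 * 15
Denominator: 6! = 720
C(20, 6) = 38760


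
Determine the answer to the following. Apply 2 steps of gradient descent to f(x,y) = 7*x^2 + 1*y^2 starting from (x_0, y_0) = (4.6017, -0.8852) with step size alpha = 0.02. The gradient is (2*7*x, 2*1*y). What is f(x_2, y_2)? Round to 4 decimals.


Gradient descent on f(x,y) = 7*x^2 + 1*y^2.
Starting point: (4.6017, -0.8852), alpha = 0.02
Step 1: grad_x = 2*7*4.6017 = 64.4238, grad_y = 2*1*-0.8852 = -1.7704
  x_1 = 4.6017 - 0.02*64.4238 = 3.3132
  y_1 = -0.8852 - 0.02*-1.7704 = -0.8498
Step 2: grad_x = 2*7*3.3132 = 46.3851, grad_y = 2*1*-0.8498 = -1.6996
  x_2 = 3.3132 - 0.02*46.3851 = 2.3855
  y_2 = -0.8498 - 0.02*-1.6996 = -0.8158
f(2.3855, -0.8158) = 7*2.3855^2 + 1*(-0.8158)^2 = 40.5005


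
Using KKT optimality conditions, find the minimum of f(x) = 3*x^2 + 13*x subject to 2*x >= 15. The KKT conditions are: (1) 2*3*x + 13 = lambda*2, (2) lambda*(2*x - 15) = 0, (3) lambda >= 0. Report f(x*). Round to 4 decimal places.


Step 1: Try lambda = 0 (constraint inactive).
x_unc = -13/(2*3) = -2.1667
Check: 2*-2.1667 = -4.3334 < 15 -- violated!
Step 2: Constraint must be active: 2*x = 15
x* = 15/2 = 7.5
lambda = (2*3*7.5 + 13)/2 = 29.0
Step 3: Compute optimal value.
f(x*) = 3*7.5^2 + 13*7.5 = 266.25


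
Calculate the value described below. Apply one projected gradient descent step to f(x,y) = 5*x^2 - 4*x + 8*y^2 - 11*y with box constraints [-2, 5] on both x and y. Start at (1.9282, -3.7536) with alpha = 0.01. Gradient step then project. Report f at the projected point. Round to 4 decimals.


Step 1: Compute gradient at (1.9282, -3.7536).
grad_x = 2*5*1.9282 - 4 = 15.282
grad_y = 2*8*-3.7536 - 11 = -71.0576
Step 2: Gradient step.
x_raw = 1.9282 - 0.01*15.282 = 1.7754
y_raw = -3.7536 - 0.01*-71.0576 = -3.043
Step 3: Project onto [-2, 5].
x_proj = clip(1.7754) = 1.7754
y_proj = clip(-3.043) = -2.0
Step 4: Evaluate f.
f(1.7754, -2.0) = 62.6584


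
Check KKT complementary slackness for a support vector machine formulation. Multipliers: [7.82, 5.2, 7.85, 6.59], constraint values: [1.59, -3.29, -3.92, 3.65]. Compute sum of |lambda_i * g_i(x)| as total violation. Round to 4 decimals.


KKT complementary slackness check:
lambda_1 * g_1 = 7.82 * 1.59 = 12.4338
lambda_2 * g_2 = 5.2 * -3.29 = -17.108
lambda_3 * g_3 = 7.85 * -3.92 = -30.772
lambda_4 * g_4 = 6.59 * 3.65 = 24.0535
Total violation = 12.4338 + 17.108 + 30.772 + 24.0535 = 84.3673


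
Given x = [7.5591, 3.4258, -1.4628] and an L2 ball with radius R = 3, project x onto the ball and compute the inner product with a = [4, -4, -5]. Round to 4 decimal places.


Step 1: Compute ||x|| (intermediates to 6 decimals).
||x|| = sqrt(7.5591^2 + 3.4258^2 + (-1.4628)^2) = 8.427092
Step 2: Project.
Since ||x|| > R, scale = R/||x|| = 3/8.427092 = 0.355995, proj(x) = scale * x
proj(x) = [2.691002, 1.219568, -0.520749]
Step 3: Dot product.
a^T * proj(x) = 4*2.691002 - 4*1.219568 - 5*(-0.520749) = 8.4895


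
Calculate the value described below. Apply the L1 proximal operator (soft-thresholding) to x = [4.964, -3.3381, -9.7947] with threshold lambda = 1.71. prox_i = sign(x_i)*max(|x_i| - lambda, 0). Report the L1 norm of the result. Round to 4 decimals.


Soft-thresholding with lambda = 1.71:
prox(4.964) = sign(4.964)*max(|4.964| - 1.71, 0) = 3.254
prox(-3.3381) = sign(-3.3381)*max(|-3.3381| - 1.71, 0) = -1.6281
prox(-9.7947) = sign(-9.7947)*max(|-9.7947| - 1.71, 0) = -8.0847
prox(x) = [3.254, -1.6281, -8.0847]
||prox(x)||_1 = 3.254 + 1.6281 + 8.0847 = 12.9668


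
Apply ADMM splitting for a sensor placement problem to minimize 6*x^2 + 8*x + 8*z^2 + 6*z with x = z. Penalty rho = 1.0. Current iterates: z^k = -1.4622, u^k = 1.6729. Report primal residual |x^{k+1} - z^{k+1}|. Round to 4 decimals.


ADMM iteration with rho = 1.0, z^k = -1.4622, u^k = 1.6729
Step 1: x-update.
Minimize 6*x^2 + 8*x + (1.0/2)*(x + 1.4622 + 1.6729)^2
FOC: (2*6 + 1.0)*x = -8 + 1.0*(-1.4622 - 1.6729)
x^{k+1} = -0.8565
Step 2: z-update.
Minimize 8*z^2 + 6*z + (1.0/2)*(-0.8565 - z + 1.6729)^2
FOC: (2*8 + 1.0)*z = -6 + 1.0*(-0.8565 + 1.6729)
z^{k+1} = -0.3049
Step 3: u-update.
u^{k+1} = 1.6729 - 0.8565 + 0.3049 = 1.1213
Step 4: Primal residual = |-0.8565 + 0.3049| = 0.5516


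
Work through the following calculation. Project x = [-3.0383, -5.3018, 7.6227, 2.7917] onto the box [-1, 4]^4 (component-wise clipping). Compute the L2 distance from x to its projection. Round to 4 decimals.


Project each component onto [-1, 4].
clip(-3.0383) = -1.0, clip(-5.3018) = -1.0, clip(7.6227) = 4.0, clip(2.7917) = 2.7917
Projection = [-1.0, -1.0, 4.0, 2.7917]
Squared diffs: [4.1547, 18.5055, 13.124, 0.0]
Distance = sqrt(35.7842) = 5.982


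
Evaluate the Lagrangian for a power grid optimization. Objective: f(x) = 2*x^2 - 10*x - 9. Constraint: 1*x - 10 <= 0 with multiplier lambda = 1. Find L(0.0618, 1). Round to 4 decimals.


Step 1: Evaluate f(x).
f(0.0618) = 2*0.0618^2 - 10*0.0618 - 9 = -9.6104
Step 2: Evaluate g(x).
g(0.0618) = 1*0.0618 - 10 = -9.9382
Step 3: Compute Lagrangian.
L = -9.6104 + 1*-9.9382 = -19.5486


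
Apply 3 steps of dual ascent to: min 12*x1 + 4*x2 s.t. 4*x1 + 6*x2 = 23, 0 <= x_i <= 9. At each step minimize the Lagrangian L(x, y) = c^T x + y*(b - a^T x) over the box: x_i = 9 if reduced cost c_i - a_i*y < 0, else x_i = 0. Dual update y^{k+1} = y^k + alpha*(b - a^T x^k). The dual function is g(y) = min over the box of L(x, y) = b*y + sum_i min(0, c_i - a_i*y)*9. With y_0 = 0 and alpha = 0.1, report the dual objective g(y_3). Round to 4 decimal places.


Dual ascent for LP: min 12*x1 + 4*x2, 4*x1 + 6*x2 = 23, 0 <= x_i <= 9
Step 1: y^k = 0.0, reduced costs: (12.0, 4.0)
  x^k = (0.0, 0.0), subgradient = b - a^T x = 23.0
  y^{k+1} = 0.0 + 0.1*23.0 = 2.3
Step 2: y^k = 2.3, reduced costs: (2.8, -9.8)
  x^k = (0.0, 9.0), subgradient = b - a^T x = -31.0
  y^{k+1} = 2.3 + 0.1*-31.0 = -0.8
Step 3: y^k = -0.8, reduced costs: (15.2, 8.8)
  x^k = (0.0, 0.0), subgradient = b - a^T x = 23.0
  y^{k+1} = -0.8 + 0.1*23.0 = 1.5
Dual objective at y_3 = 1.5: reduced costs (6.0, -5.0), box minimizer x = (0.0, 9.0)
g(y_3) = b*y + (c1 - a1*y)*x1 + (c2 - a2*y)*x2 = 23*1.5 + 6.0*0.0 + (-5.0)*9.0 = 34.5 + 0.0 - 45.0 = -10.5


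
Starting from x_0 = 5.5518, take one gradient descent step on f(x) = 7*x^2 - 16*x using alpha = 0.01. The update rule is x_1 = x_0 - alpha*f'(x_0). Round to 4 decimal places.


We compute the gradient at x_0 and apply the update.
f'(x) = 14*x - 16
f'(5.5518) = 14*5.5518 - 16 = 61.7252
x_1 = 5.5518 - 0.01*61.7252 = 4.9345


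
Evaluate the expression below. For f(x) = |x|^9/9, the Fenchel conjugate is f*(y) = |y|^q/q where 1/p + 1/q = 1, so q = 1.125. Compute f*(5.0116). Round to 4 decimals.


The conjugate exponent q satisfies 1/p + 1/q = 1.
p = 9, so q = 9/(9 - 1) = 1.125
|y|^q = 5.0116^1.125 = 6.1302
f*(5.0116) = 6.1302 / 1.125 = 5.4491


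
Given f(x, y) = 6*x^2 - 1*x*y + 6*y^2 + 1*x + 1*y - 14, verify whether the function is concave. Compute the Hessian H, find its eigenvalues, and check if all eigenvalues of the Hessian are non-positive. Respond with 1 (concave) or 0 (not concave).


The Hessian of f(x,y) = 6*x^2 - 1*x*y + 6*y^2 + 1*x + 1*y - 14 is:
H = [[12, -1], [-1, 12]]
Trace = 12 + 12 = 24
Determinant = 12*12 - (-1)^2 = 143
Discriminant = (24)^2 - 4*143 = 4.0
Eigenvalues: lambda_1 = 11.0, lambda_2 = 13.0
The function is not concave.

0


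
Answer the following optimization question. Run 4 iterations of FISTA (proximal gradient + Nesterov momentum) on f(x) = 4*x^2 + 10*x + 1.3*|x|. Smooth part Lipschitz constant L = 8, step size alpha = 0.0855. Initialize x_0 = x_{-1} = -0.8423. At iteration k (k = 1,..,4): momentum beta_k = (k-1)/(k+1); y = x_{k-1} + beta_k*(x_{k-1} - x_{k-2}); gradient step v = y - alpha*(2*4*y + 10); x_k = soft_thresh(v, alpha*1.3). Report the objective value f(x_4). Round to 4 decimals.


FISTA on f(x) = 4*x^2 + 10*x + 1.3*|x|
L = 8, alpha = 0.0855
Iteration 1: beta = 0.0, y = -0.8423 + 0.0*(-0.8423 + 0.8423) = -0.8423
  grad(y) = 3.2616, v = y - alpha*grad = -1.1212
  prox(v) = soft_thresh(-1.1212, 0.1112) = -1.01
Iteration 2: beta = 0.3333, y = -1.01 + 0.3333*(-1.01 + 0.8423) = -1.0659
  grad(y) = 1.4726, v = y - alpha*grad = -1.1918
  prox(v) = soft_thresh(-1.1918, 0.1112) = -1.0807
Iteration 3: beta = 0.5, y = -1.0807 + 0.5*(-1.0807 + 1.01) = -1.116
  grad(y) = 1.0719, v = y - alpha*grad = -1.2077
  prox(v) = soft_thresh(-1.2077, 0.1112) = -1.0965
Iteration 4: beta = 0.6, y = -1.0965 + 0.6*(-1.0965 + 1.0807) = -1.106
  grad(y) = 1.1519, v = y - alpha*grad = -1.2045
  prox(v) = soft_thresh(-1.2045, 0.1112) = -1.0933
f(x_4) = 4*(-1.0933)^2 + 10*(-1.0933) + 1.3*|-1.0933| = -4.7305


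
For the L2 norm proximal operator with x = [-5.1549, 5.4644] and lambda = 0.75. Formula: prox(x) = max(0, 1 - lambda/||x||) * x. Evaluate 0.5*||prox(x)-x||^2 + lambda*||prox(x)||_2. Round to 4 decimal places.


Step 1: Compute ||x||.
||x|| = 7.5122
Step 2: Compute scaling factor.
scale = max(0, 1 - 0.75/7.5122) = 0.9002
Step 3: prox(x) = [-4.6402, 4.9188]
||prox(x)|| = 6.7622
Step 4: Proximal objective.
0.5*||prox-x||^2 = 0.2813
lambda*||prox|| = 5.0717
Total = 5.3529


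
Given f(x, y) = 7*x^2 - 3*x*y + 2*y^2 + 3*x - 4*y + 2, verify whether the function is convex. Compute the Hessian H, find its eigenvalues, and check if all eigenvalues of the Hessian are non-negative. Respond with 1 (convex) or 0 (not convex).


The Hessian of f(x,y) = 7*x^2 - 3*x*y + 2*y^2 + 3*x - 4*y + 2 is:
H = [[14, -3], [-3, 4]]
Trace = 14 + 4 = 18
Determinant = 14*4 - (-3)^2 = 47
Discriminant = (18)^2 - 4*47 = 136.0
Eigenvalues: lambda_1 = 3.169, lambda_2 = 14.831
The function is convex.

1


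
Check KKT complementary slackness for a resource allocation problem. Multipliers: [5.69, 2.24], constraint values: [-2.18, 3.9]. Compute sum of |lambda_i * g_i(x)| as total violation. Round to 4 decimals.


KKT complementary slackness check:
lambda_1 * g_1 = 5.69 * -2.18 = -12.4042
lambda_2 * g_2 = 2.24 * 3.9 = 8.736
Total violation = 12.4042 + 8.736 = 21.1402


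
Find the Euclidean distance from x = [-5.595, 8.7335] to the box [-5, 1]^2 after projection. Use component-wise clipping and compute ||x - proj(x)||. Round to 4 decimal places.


Project each component onto [-5, 1].
clip(-5.595) = -5.0, clip(8.7335) = 1.0
Projection = [-5.0, 1.0]
Squared diffs: [0.354, 59.807]
Distance = sqrt(60.161) = 7.7564


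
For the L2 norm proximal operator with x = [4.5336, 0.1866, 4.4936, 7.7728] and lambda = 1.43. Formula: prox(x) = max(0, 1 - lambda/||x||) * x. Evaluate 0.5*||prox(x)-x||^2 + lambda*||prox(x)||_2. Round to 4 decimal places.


Step 1: Compute ||x||.
||x|| = 10.0597
Step 2: Compute scaling factor.
scale = max(0, 1 - 1.43/10.0597) = 0.8578
Step 3: prox(x) = [3.8891, 0.1601, 3.8548, 6.6679]
||prox(x)|| = 8.6297
Step 4: Proximal objective.
0.5*||prox-x||^2 = 1.0225
lambda*||prox|| = 12.3405
Total = 13.3629


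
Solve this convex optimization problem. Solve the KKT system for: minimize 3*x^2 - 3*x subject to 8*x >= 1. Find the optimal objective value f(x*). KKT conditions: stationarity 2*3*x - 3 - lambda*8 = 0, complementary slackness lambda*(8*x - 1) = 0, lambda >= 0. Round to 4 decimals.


Step 1: Try lambda = 0 (constraint inactive).
Stationarity: 2*3*x - 3 = 0
x* = 3/(2*3) = 0.5
Check constraint: 8*0.5 = 4.0 >= 1 -- satisfied.
Step 2: Compute optimal value.
f(x*) = 3*0.5^2 - 3*0.5 = -0.75


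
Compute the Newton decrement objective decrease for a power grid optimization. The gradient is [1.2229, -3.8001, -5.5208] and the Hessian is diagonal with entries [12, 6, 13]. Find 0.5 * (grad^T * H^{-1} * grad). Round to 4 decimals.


Step 1: H is diagonal, so H^(-1) * g = [0.1019, -0.6334, -0.4247].
Step 2: g^T H^(-1) g = sum_i g_i^2 / H_ii
  = (1.2229)^2/12 + (-3.8001)^2/6 + (-5.5208)^2/13
  = 0.1246 + 2.4068 + 2.3446 = 4.876
Step 3: Objective decrease = 0.5 * g^T H^(-1) g = 2.438


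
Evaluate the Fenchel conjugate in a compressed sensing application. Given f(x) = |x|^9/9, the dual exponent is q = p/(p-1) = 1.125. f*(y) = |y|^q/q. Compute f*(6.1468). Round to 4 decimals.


The conjugate exponent q satisfies 1/p + 1/q = 1.
p = 9, so q = 9/(9 - 1) = 1.125
|y|^q = 6.1468^1.125 = 7.7131
f*(6.1468) = 7.7131 / 1.125 = 6.8561


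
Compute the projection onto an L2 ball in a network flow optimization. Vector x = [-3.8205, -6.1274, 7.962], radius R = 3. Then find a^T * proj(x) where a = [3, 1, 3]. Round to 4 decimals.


Step 1: Compute ||x|| (intermediates to 6 decimals).
||x|| = sqrt((-3.8205)^2 + (-6.1274)^2 + 7.962^2) = 10.748707
Step 2: Project.
Since ||x|| > R, scale = R/||x|| = 3/10.748707 = 0.279103, proj(x) = scale * x
proj(x) = [-1.066313, -1.710176, 2.222218]
Step 3: Dot product.
a^T * proj(x) = 3*(-1.066313) + 1*(-1.710176) + 3*2.222218 = 1.7575


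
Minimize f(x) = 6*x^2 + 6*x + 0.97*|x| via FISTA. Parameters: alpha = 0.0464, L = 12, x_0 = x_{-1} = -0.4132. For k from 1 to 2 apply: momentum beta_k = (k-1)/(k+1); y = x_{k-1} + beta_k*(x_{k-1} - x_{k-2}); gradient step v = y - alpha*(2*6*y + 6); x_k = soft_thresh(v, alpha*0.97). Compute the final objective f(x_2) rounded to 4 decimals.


FISTA on f(x) = 6*x^2 + 6*x + 0.97*|x|
L = 12, alpha = 0.0464
Iteration 1: beta = 0.0, y = -0.4132 + 0.0*(-0.4132 + 0.4132) = -0.4132
  grad(y) = 1.0416, v = y - alpha*grad = -0.4615
  prox(v) = soft_thresh(-0.4615, 0.045) = -0.4165
Iteration 2: beta = 0.3333, y = -0.4165 + 0.3333*(-0.4165 + 0.4132) = -0.4176
  grad(y) = 0.9884, v = y - alpha*grad = -0.4635
  prox(v) = soft_thresh(-0.4635, 0.045) = -0.4185
f(x_2) = 6*(-0.4185)^2 + 6*(-0.4185) + 0.97*|-0.4185| = -1.0542


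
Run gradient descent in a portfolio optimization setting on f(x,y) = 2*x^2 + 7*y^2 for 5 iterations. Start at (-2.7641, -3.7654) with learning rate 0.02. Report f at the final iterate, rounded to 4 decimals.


Gradient descent on f(x,y) = 2*x^2 + 7*y^2.
Starting point: (-2.7641, -3.7654), alpha = 0.02
Step 1: grad_x = 2*2*-2.7641 = -11.0564, grad_y = 2*7*-3.7654 = -52.7156
  x_1 = -2.7641 - 0.02*-11.0564 = -2.543
  y_1 = -3.7654 - 0.02*-52.7156 = -2.7111
Step 2: grad_x = 2*2*-2.543 = -10.1719, grad_y = 2*7*-2.7111 = -37.9552
  x_2 = -2.543 - 0.02*-10.1719 = -2.3395
  y_2 = -2.7111 - 0.02*-37.9552 = -1.952
Step 3: grad_x = 2*2*-2.3395 = -9.3581, grad_y = 2*7*-1.952 = -27.3278
  x_3 = -2.3395 - 0.02*-9.3581 = -2.1524
  y_3 = -1.952 - 0.02*-27.3278 = -1.4054
Step 4: grad_x = 2*2*-2.1524 = -8.6095, grad_y = 2*7*-1.4054 = -19.676
  x_4 = -2.1524 - 0.02*-8.6095 = -1.9802
  y_4 = -1.4054 - 0.02*-19.676 = -1.0119
Step 5: grad_x = 2*2*-1.9802 = -7.9207, grad_y = 2*7*-1.0119 = -14.1667
  x_5 = -1.9802 - 0.02*-7.9207 = -1.8218
  y_5 = -1.0119 - 0.02*-14.1667 = -0.7286
f(-1.8218, -0.7286) = 2*(-1.8218)^2 + 7*(-0.7286)^2 = 10.3534


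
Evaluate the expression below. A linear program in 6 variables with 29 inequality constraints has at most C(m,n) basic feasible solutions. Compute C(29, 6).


Each vertex corresponds to some choice of n active constraints out of m, so the number of vertices is at most C(m, n) = m! / (n!(m-n)!).
m = 29, n = 6
Numerator: 29 * 28 * 27 * 26 * 25 * 24
Denominator: 6! = 720
C(29, 6) = 475020


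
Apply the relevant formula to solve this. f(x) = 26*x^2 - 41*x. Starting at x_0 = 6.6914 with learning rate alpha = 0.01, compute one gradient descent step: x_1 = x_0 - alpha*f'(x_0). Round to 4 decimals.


We compute the gradient at x_0 and apply the update.
f'(x) = 52*x - 41
f'(6.6914) = 52*6.6914 - 41 = 306.9528
x_1 = 6.6914 - 0.01*306.9528 = 3.6219


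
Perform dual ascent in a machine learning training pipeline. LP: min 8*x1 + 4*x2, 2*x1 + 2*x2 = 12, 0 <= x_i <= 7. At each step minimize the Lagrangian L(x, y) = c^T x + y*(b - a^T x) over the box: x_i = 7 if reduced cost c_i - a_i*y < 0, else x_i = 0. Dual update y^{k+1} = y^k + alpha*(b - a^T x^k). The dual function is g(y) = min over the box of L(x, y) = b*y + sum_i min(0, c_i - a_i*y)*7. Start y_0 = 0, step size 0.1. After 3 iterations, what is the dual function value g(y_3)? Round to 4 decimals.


Dual ascent for LP: min 8*x1 + 4*x2, 2*x1 + 2*x2 = 12, 0 <= x_i <= 7
Step 1: y^k = 0.0, reduced costs: (8.0, 4.0)
  x^k = (0.0, 0.0), subgradient = b - a^T x = 12.0
  y^{k+1} = 0.0 + 0.1*12.0 = 1.2
Step 2: y^k = 1.2, reduced costs: (5.6, 1.6)
  x^k = (0.0, 0.0), subgradient = b - a^T x = 12.0
  y^{k+1} = 1.2 + 0.1*12.0 = 2.4
Step 3: y^k = 2.4, reduced costs: (3.2, -0.8)
  x^k = (0.0, 7.0), subgradient = b - a^T x = -2.0
  y^{k+1} = 2.4 + 0.1*-2.0 = 2.2
Dual objective at y_3 = 2.2: reduced costs (3.6, -0.4), box minimizer x = (0.0, 7.0)
g(y_3) = b*y + (c1 - a1*y)*x1 + (c2 - a2*y)*x2 = 12*2.2 + 3.6*0.0 + (-0.4)*7.0 = 26.4 + 0.0 - 2.8 = 23.6


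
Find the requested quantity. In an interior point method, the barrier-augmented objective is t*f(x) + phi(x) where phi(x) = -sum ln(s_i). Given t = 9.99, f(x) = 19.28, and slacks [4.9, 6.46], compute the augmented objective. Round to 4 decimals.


Step 1: Compute log-barrier.
ln values: [1.5892, 1.8656]
phi = -(1.5892 + 1.8656) = -3.4549
Step 2: Compute augmented objective.
t*f(x) = 9.99*19.28 = 192.6072
Total = 192.6072 - 3.4549 = 189.1523


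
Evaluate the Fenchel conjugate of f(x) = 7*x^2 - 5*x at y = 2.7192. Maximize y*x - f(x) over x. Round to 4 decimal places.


f*(y) = sup_x {y*x - a*x^2 - b*x} = sup_x {(y-b)*x - a*x^2}
FOC: (y - b) - 2a*x = 0 => x* = (y - b)/(2a)
x* = (2.7192 + 5)/(2*7) = 0.5514
f*(2.7192) = (y-b)^2/(4a) = (2.7192 + 5)^2/(4*7)
= 59.586/28 = 2.1281


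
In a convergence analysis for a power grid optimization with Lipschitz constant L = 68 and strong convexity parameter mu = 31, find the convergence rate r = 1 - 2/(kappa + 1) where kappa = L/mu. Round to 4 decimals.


Step 1: Compute the condition number.
kappa = L/mu = 68/31 = 2.1935
Step 2: Compute the convergence rate.
r = 1 - 2/(kappa + 1) = 1 - 2*mu/(L + mu) = (L - mu)/(L + mu) = 37/99 = 0.3737


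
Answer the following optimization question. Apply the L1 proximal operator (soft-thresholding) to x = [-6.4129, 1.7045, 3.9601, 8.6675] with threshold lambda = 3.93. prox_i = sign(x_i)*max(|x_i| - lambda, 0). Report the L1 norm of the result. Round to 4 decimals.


Soft-thresholding with lambda = 3.93:
prox(-6.4129) = sign(-6.4129)*max(|-6.4129| - 3.93, 0) = -2.4829
prox(1.7045) = sign(1.7045)*max(|1.7045| - 3.93, 0) = 0.0
prox(3.9601) = sign(3.9601)*max(|3.9601| - 3.93, 0) = 0.0301
prox(8.6675) = sign(8.6675)*max(|8.6675| - 3.93, 0) = 4.7375
prox(x) = [-2.4829, 0.0, 0.0301, 4.7375]
||prox(x)||_1 = 2.4829 + 0.0 + 0.0301 + 4.7375 = 7.2505


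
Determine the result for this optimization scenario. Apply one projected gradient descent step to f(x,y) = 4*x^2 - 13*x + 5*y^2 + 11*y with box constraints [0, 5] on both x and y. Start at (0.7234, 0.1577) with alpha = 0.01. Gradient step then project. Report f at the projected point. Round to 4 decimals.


Step 1: Compute gradient at (0.7234, 0.1577).
grad_x = 2*4*0.7234 - 13 = -7.2128
grad_y = 2*5*0.1577 + 11 = 12.577
Step 2: Gradient step.
x_raw = 0.7234 - 0.01*-7.2128 = 0.7955
y_raw = 0.1577 - 0.01*12.577 = 0.0319
Step 3: Project onto [0, 5].
x_proj = clip(0.7955) = 0.7955
y_proj = clip(0.0319) = 0.0319
Step 4: Evaluate f.
f(0.7955, 0.0319) = -7.4541


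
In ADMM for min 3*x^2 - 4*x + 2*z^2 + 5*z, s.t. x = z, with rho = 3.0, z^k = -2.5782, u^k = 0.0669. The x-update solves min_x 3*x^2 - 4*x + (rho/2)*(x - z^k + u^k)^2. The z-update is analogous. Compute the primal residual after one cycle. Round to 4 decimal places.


ADMM iteration with rho = 3.0, z^k = -2.5782, u^k = 0.0669
Step 1: x-update.
Minimize 3*x^2 - 4*x + (3.0/2)*(x + 2.5782 + 0.0669)^2
FOC: (2*3 + 3.0)*x = 4 + 3.0*(-2.5782 - 0.0669)
x^{k+1} = -0.4373
Step 2: z-update.
Minimize 2*z^2 + 5*z + (3.0/2)*(-0.4373 - z + 0.0669)^2
FOC: (2*2 + 3.0)*z = -5 + 3.0*(-0.4373 + 0.0669)
z^{k+1} = -0.873
Step 3: u-update.
u^{k+1} = 0.0669 - 0.4373 + 0.873 = 0.5027
Step 4: Primal residual = |-0.4373 + 0.873| = 0.4358


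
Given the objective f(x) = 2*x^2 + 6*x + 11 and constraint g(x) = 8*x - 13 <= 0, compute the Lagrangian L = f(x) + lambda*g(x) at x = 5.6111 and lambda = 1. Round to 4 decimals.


Step 1: Evaluate f(x).
f(5.6111) = 2*5.6111^2 + 6*5.6111 + 11 = 107.6355
Step 2: Evaluate g(x).
g(5.6111) = 8*5.6111 - 13 = 31.8888
Step 3: Compute Lagrangian.
L = 107.6355 + 1*31.8888 = 139.5243


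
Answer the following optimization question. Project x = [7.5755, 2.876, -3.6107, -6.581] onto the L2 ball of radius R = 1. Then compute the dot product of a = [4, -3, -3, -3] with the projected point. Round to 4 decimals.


Step 1: Compute ||x|| (intermediates to 6 decimals).
||x|| = sqrt(7.5755^2 + 2.876^2 + (-3.6107)^2 + (-6.581)^2) = 11.045646
Step 2: Project.
Since ||x|| > R, scale = R/||x|| = 1/11.045646 = 0.090533, proj(x) = scale * x
proj(x) = [0.685833, 0.260373, -0.326888, -0.595798]
Step 3: Dot product.
a^T * proj(x) = 4*0.685833 - 3*0.260373 - 3*(-0.326888) - 3*(-0.595798) = 4.7303


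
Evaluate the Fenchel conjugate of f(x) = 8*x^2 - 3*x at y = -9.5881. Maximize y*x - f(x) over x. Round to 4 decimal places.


f*(y) = sup_x {y*x - a*x^2 - b*x} = sup_x {(y-b)*x - a*x^2}
FOC: (y - b) - 2a*x = 0 => x* = (y - b)/(2a)
x* = (-9.5881 + 3)/(2*8) = -0.4118
f*(-9.5881) = (y-b)^2/(4a) = (-9.5881 + 3)^2/(4*8)
= 43.4031/32 = 1.3563


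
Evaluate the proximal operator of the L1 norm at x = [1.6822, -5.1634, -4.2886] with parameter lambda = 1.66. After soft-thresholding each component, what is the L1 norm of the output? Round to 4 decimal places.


Soft-thresholding with lambda = 1.66:
prox(1.6822) = sign(1.6822)*max(|1.6822| - 1.66, 0) = 0.0222
prox(-5.1634) = sign(-5.1634)*max(|-5.1634| - 1.66, 0) = -3.5034
prox(-4.2886) = sign(-4.2886)*max(|-4.2886| - 1.66, 0) = -2.6286
prox(x) = [0.0222, -3.5034, -2.6286]
||prox(x)||_1 = 0.0222 + 3.5034 + 2.6286 = 6.1542


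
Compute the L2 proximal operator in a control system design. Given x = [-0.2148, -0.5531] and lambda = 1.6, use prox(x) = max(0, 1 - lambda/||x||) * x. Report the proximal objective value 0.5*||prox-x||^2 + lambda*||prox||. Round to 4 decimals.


Step 1: Compute ||x||.
||x|| = 0.5933
Step 2: Compute scaling factor.
scale = max(0, 1 - 1.6/0.5933) = 0.0
Step 3: prox(x) = [-0.0, -0.0]
||prox(x)|| = 0.0
Step 4: Proximal objective.
0.5*||prox-x||^2 = 0.176
lambda*||prox|| = 0.0
Total = 0.176


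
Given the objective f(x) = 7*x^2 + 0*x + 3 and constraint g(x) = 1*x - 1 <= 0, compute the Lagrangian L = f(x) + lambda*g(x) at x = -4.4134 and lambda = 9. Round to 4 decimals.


Step 1: Evaluate f(x).
f(-4.4134) = 7*(-4.4134)^2 + 0*(-4.4134) + 3 = 139.3467
Step 2: Evaluate g(x).
g(-4.4134) = 1*-4.4134 - 1 = -5.4134
Step 3: Compute Lagrangian.
L = 139.3467 + 9*-5.4134 = 90.6261


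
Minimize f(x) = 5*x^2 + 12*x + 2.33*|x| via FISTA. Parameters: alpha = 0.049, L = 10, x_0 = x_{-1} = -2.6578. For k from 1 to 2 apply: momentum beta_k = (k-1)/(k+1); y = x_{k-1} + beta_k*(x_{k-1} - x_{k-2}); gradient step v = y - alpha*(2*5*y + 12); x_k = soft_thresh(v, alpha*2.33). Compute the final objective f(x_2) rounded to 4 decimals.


FISTA on f(x) = 5*x^2 + 12*x + 2.33*|x|
L = 10, alpha = 0.049
Iteration 1: beta = 0.0, y = -2.6578 + 0.0*(-2.6578 + 2.6578) = -2.6578
  grad(y) = -14.578, v = y - alpha*grad = -1.9435
  prox(v) = soft_thresh(-1.9435, 0.1142) = -1.8293
Iteration 2: beta = 0.3333, y = -1.8293 + 0.3333*(-1.8293 + 2.6578) = -1.5531
  grad(y) = -3.5314, v = y - alpha*grad = -1.3801
  prox(v) = soft_thresh(-1.3801, 0.1142) = -1.2659
f(x_2) = 5*(-1.2659)^2 + 12*(-1.2659) + 2.33*|-1.2659| = -4.2286


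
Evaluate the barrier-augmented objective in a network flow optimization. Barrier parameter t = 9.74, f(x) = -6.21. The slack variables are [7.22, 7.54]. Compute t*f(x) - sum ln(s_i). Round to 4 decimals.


Step 1: Compute log-barrier.
ln values: [1.9769, 2.0202]
phi = -(1.9769 + 2.0202) = -3.9971
Step 2: Compute augmented objective.
t*f(x) = 9.74*-6.21 = -60.4854
Total = -60.4854 - 3.9971 = -64.4825


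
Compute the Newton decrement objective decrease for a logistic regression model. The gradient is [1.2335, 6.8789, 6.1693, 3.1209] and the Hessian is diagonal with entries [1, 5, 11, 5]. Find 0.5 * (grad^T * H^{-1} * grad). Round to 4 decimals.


Step 1: H is diagonal, so H^(-1) * g = [1.2335, 1.3758, 0.5608, 0.6242].
Step 2: g^T H^(-1) g = sum_i g_i^2 / H_ii
  = (1.2335)^2/1 + (6.8789)^2/5 + (6.1693)^2/11 + (3.1209)^2/5
  = 1.5215 + 9.4639 + 3.46 + 1.948 = 16.3934
Step 3: Objective decrease = 0.5 * g^T H^(-1) g = 8.1967


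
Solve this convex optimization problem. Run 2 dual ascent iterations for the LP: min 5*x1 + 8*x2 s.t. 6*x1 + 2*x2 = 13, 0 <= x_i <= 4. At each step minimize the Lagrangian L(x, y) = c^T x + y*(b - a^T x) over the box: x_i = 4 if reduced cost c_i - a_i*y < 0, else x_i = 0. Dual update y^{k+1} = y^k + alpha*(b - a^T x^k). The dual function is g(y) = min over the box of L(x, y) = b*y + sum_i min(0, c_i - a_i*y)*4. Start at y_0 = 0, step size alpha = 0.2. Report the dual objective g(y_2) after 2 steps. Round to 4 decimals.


Dual ascent for LP: min 5*x1 + 8*x2, 6*x1 + 2*x2 = 13, 0 <= x_i <= 4
Step 1: y^k = 0.0, reduced costs: (5.0, 8.0)
  x^k = (0.0, 0.0), subgradient = b - a^T x = 13.0
  y^{k+1} = 0.0 + 0.2*13.0 = 2.6
Step 2: y^k = 2.6, reduced costs: (-10.6, 2.8)
  x^k = (4.0, 0.0), subgradient = b - a^T x = -11.0
  y^{k+1} = 2.6 + 0.2*-11.0 = 0.4
Dual objective at y_2 = 0.4: reduced costs (2.6, 7.2), box minimizer x = (0.0, 0.0)
g(y_2) = b*y + (c1 - a1*y)*x1 + (c2 - a2*y)*x2 = 13*0.4 + 2.6*0.0 + 7.2*0.0 = 5.2 + 0.0 + 0.0 = 5.2


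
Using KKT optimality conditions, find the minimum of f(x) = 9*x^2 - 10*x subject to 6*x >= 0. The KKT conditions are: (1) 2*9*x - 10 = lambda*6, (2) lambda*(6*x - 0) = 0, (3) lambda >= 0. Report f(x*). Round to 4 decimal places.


Step 1: Try lambda = 0 (constraint inactive).
Stationarity: 2*9*x - 10 = 0
x* = 10/(2*9) = 5/9 = 0.5556 (rounded; the exact value 5/9 is used below)
Check constraint: 6*0.5556 = 3.3336 >= 0 -- satisfied.
Step 2: Compute optimal value.
f(x*) = 9*(5/9)^2 - 10*(5/9) = -2.7778


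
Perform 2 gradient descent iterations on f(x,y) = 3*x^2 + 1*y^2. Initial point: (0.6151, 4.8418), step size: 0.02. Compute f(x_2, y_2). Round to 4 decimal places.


Gradient descent on f(x,y) = 3*x^2 + 1*y^2.
Starting point: (0.6151, 4.8418), alpha = 0.02
Step 1: grad_x = 2*3*0.6151 = 3.6906, grad_y = 2*1*4.8418 = 9.6836
  x_1 = 0.6151 - 0.02*3.6906 = 0.5413
  y_1 = 4.8418 - 0.02*9.6836 = 4.6481
Step 2: grad_x = 2*3*0.5413 = 3.2477, grad_y = 2*1*4.6481 = 9.2963
  x_2 = 0.5413 - 0.02*3.2477 = 0.4763
  y_2 = 4.6481 - 0.02*9.2963 = 4.4622
f(0.4763, 4.4622) = 3*0.4763^2 + 1*4.4622^2 = 20.5919


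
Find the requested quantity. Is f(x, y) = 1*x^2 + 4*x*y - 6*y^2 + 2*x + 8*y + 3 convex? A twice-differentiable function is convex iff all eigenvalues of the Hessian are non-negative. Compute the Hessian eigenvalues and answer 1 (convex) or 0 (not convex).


The Hessian of f(x,y) = 1*x^2 + 4*x*y - 6*y^2 + 2*x + 8*y + 3 is:
H = [[2, 4], [4, -12]]
Trace = 2 - 12 = -10
Determinant = 2*-12 - (4)^2 = -40
Discriminant = (-10)^2 - 4*-40 = 260.0
Eigenvalues: lambda_1 = -13.0623, lambda_2 = 3.0623
The function is not convex.

0


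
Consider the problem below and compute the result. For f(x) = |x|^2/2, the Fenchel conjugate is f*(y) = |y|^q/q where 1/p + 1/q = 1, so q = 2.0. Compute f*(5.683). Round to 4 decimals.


The conjugate exponent q satisfies 1/p + 1/q = 1.
p = 2, so q = 2/(2 - 1) = 2.0
|y|^q = 5.683^2.0 = 32.2965
f*(5.683) = 32.2965 / 2.0 = 16.1482


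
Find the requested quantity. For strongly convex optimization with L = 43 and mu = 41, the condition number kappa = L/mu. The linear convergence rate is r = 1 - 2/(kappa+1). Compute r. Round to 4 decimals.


Step 1: Compute the condition number.
kappa = L/mu = 43/41 = 1.0488
Step 2: Compute the convergence rate.
r = 1 - 2/(kappa + 1) = 1 - 2*mu/(L + mu) = (L - mu)/(L + mu) = 2/84 = 0.0238


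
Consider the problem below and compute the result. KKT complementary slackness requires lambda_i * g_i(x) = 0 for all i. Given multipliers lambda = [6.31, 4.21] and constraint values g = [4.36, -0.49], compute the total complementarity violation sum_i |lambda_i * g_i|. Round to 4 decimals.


KKT complementary slackness check:
lambda_1 * g_1 = 6.31 * 4.36 = 27.5116
lambda_2 * g_2 = 4.21 * -0.49 = -2.0629
Total violation = 27.5116 + 2.0629 = 29.5745


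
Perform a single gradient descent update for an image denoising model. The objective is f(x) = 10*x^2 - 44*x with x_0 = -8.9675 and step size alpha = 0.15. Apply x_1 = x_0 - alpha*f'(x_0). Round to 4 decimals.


We compute the gradient at x_0 and apply the update.
f'(x) = 20*x - 44
f'(-8.9675) = 20*-8.9675 - 44 = -223.35
x_1 = -8.9675 - 0.15*-223.35 = 24.535


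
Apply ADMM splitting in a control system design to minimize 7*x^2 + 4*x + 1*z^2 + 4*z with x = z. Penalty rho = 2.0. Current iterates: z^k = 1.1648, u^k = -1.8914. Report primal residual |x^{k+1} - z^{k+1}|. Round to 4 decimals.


ADMM iteration with rho = 2.0, z^k = 1.1648, u^k = -1.8914
Step 1: x-update.
Minimize 7*x^2 + 4*x + (2.0/2)*(x - 1.1648 - 1.8914)^2
FOC: (2*7 + 2.0)*x = -4 + 2.0*(1.1648 + 1.8914)
x^{k+1} = 0.132
Step 2: z-update.
Minimize 1*z^2 + 4*z + (2.0/2)*(0.132 - z - 1.8914)^2
FOC: (2*1 + 2.0)*z = -4 + 2.0*(0.132 - 1.8914)
z^{k+1} = -1.8797
Step 3: u-update.
u^{k+1} = -1.8914 + 0.132 + 1.8797 = 0.1203
Step 4: Primal residual = |0.132 + 1.8797| = 2.0117


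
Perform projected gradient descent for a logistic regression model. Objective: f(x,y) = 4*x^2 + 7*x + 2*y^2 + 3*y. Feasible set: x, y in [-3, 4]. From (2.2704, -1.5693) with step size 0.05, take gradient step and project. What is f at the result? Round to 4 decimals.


Step 1: Compute gradient at (2.2704, -1.5693).
grad_x = 2*4*2.2704 + 7 = 25.1632
grad_y = 2*2*-1.5693 + 3 = -3.2772
Step 2: Gradient step.
x_raw = 2.2704 - 0.05*25.1632 = 1.0122
y_raw = -1.5693 - 0.05*-3.2772 = -1.4054
Step 3: Project onto [-3, 4].
x_proj = clip(1.0122) = 1.0122
y_proj = clip(-1.4054) = -1.4054
Step 4: Evaluate f.
f(1.0122, -1.4054) = 10.9184


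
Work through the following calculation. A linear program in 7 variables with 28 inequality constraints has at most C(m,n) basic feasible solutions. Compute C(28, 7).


Each vertex corresponds to some choice of n active constraints out of m, so the number of vertices is at most C(m, n) = m! / (n!(m-n)!).
m = 28, n = 7
Numerator: 28 * 27 * 26 * 25 * 24 * 23 * 22
Denominator: 7! = 5040
C(28, 7) = 1184040


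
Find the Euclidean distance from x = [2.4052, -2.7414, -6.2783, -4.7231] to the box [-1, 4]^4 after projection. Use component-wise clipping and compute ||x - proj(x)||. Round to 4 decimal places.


Project each component onto [-1, 4].
clip(2.4052) = 2.4052, clip(-2.7414) = -1.0, clip(-6.2783) = -1.0, clip(-4.7231) = -1.0
Projection = [2.4052, -1.0, -1.0, -1.0]
Squared diffs: [0.0, 3.0325, 27.8605, 13.8615]
Distance = sqrt(44.7545) = 6.6899


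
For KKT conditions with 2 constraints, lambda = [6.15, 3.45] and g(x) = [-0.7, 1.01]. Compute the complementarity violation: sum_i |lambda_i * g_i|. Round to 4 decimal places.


KKT complementary slackness check:
lambda_1 * g_1 = 6.15 * -0.7 = -4.305
lambda_2 * g_2 = 3.45 * 1.01 = 3.4845
Total violation = 4.305 + 3.4845 = 7.7895


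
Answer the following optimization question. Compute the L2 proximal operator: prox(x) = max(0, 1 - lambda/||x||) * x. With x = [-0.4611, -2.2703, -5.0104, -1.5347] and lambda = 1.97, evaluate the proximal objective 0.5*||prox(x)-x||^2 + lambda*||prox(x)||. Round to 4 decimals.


Step 1: Compute ||x||.
||x|| = 5.7294
Step 2: Compute scaling factor.
scale = max(0, 1 - 1.97/5.7294) = 0.6562
Step 3: prox(x) = [-0.3026, -1.4897, -3.2876, -1.007]
||prox(x)|| = 3.7594
Step 4: Proximal objective.
0.5*||prox-x||^2 = 1.9405
lambda*||prox|| = 7.406
Total = 9.3465


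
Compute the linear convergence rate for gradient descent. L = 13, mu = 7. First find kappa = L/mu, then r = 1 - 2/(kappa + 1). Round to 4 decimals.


Step 1: Compute the condition number.
kappa = L/mu = 13/7 = 1.8571
Step 2: Compute the convergence rate.
r = 1 - 2/(kappa + 1) = 1 - 2*mu/(L + mu) = (L - mu)/(L + mu) = 6/20 = 0.3


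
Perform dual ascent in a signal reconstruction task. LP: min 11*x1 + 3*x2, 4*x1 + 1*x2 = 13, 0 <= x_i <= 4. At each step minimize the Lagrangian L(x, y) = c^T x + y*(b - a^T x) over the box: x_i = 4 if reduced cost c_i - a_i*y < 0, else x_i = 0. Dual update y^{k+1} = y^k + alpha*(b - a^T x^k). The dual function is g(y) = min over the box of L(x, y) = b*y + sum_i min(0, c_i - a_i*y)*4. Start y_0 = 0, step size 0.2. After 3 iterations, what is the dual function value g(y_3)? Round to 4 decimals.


Dual ascent for LP: min 11*x1 + 3*x2, 4*x1 + 1*x2 = 13, 0 <= x_i <= 4
Step 1: y^k = 0.0, reduced costs: (11.0, 3.0)
  x^k = (0.0, 0.0), subgradient = b - a^T x = 13.0
  y^{k+1} = 0.0 + 0.2*13.0 = 2.6
Step 2: y^k = 2.6, reduced costs: (0.6, 0.4)
  x^k = (0.0, 0.0), subgradient = b - a^T x = 13.0
  y^{k+1} = 2.6 + 0.2*13.0 = 5.2
Step 3: y^k = 5.2, reduced costs: (-9.8, -2.2)
  x^k = (4.0, 4.0), subgradient = b - a^T x = -7.0
  y^{k+1} = 5.2 + 0.2*-7.0 = 3.8
Dual objective at y_3 = 3.8: reduced costs (-4.2, -0.8), box minimizer x = (4.0, 4.0)
g(y_3) = b*y + (c1 - a1*y)*x1 + (c2 - a2*y)*x2 = 13*3.8 + (-4.2)*4.0 + (-0.8)*4.0 = 49.4 - 16.8 - 3.2 = 29.4


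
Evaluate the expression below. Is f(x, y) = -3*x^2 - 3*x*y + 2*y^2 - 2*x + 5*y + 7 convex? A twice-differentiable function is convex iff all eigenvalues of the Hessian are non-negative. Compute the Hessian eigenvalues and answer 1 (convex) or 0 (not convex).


The Hessian of f(x,y) = -3*x^2 - 3*x*y + 2*y^2 - 2*x + 5*y + 7 is:
H = [[-6, -3], [-3, 4]]
Trace = -6 + 4 = -2
Determinant = -6*4 - (-3)^2 = -33
Discriminant = (-2)^2 - 4*-33 = 136.0
Eigenvalues: lambda_1 = -6.831, lambda_2 = 4.831
The function is not convex.

0


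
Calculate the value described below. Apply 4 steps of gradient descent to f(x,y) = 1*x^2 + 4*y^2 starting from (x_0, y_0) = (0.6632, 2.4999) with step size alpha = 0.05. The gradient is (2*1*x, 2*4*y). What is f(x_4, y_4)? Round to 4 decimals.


Gradient descent on f(x,y) = 1*x^2 + 4*y^2.
Starting point: (0.6632, 2.4999), alpha = 0.05
Step 1: grad_x = 2*1*0.6632 = 1.3264, grad_y = 2*4*2.4999 = 19.9992
  x_1 = 0.6632 - 0.05*1.3264 = 0.5969
  y_1 = 2.4999 - 0.05*19.9992 = 1.4999
Step 2: grad_x = 2*1*0.5969 = 1.1938, grad_y = 2*4*1.4999 = 11.9995
  x_2 = 0.5969 - 0.05*1.1938 = 0.5372
  y_2 = 1.4999 - 0.05*11.9995 = 0.9
Step 3: grad_x = 2*1*0.5372 = 1.0744, grad_y = 2*4*0.9 = 7.1997
  x_3 = 0.5372 - 0.05*1.0744 = 0.4835
  y_3 = 0.9 - 0.05*7.1997 = 0.54
Step 4: grad_x = 2*1*0.4835 = 0.9669, grad_y = 2*4*0.54 = 4.3198
  x_4 = 0.4835 - 0.05*0.9669 = 0.4351
  y_4 = 0.54 - 0.05*4.3198 = 0.324
f(0.4351, 0.324) = 1*0.4351^2 + 4*0.324^2 = 0.6092


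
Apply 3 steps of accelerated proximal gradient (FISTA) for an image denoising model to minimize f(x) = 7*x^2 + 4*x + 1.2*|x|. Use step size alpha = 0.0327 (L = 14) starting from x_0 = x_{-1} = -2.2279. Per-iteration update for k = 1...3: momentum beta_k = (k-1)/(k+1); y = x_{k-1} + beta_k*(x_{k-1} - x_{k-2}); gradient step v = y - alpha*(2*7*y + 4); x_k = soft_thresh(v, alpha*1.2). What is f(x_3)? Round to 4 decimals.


FISTA on f(x) = 7*x^2 + 4*x + 1.2*|x|
L = 14, alpha = 0.0327
Iteration 1: beta = 0.0, y = -2.2279 + 0.0*(-2.2279 + 2.2279) = -2.2279
  grad(y) = -27.1906, v = y - alpha*grad = -1.3388
  prox(v) = soft_thresh(-1.3388, 0.0392) = -1.2995
Iteration 2: beta = 0.3333, y = -1.2995 + 0.3333*(-1.2995 + 2.2279) = -0.9901
  grad(y) = -9.861, v = y - alpha*grad = -0.6676
  prox(v) = soft_thresh(-0.6676, 0.0392) = -0.6284
Iteration 3: beta = 0.5, y = -0.6284 + 0.5*(-0.6284 + 1.2995) = -0.2928
  grad(y) = -0.0992, v = y - alpha*grad = -0.2896
  prox(v) = soft_thresh(-0.2896, 0.0392) = -0.2503
f(x_3) = 7*(-0.2503)^2 + 4*(-0.2503) + 1.2*|-0.2503| = -0.2623


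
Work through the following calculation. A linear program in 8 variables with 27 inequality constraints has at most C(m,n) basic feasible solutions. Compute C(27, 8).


Each vertex corresponds to some choice of n active constraints out of m, so the number of vertices is at most C(m, n) = m! / (n!(m-n)!).
m = 27, n = 8
Numerator: 27 * 26 * 25 * 24 * 23 * 22 * 21 * 20
Denominator: 8! = 40320
C(27, 8) = 2220075


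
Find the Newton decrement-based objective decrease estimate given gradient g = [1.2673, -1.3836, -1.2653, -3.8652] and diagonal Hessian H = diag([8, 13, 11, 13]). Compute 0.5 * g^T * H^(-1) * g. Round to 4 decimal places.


Step 1: H is diagonal, so H^(-1) * g = [0.1584, -0.1064, -0.115, -0.2973].
Step 2: g^T H^(-1) g = sum_i g_i^2 / H_ii
  = (1.2673)^2/8 + (-1.3836)^2/13 + (-1.2653)^2/11 + (-3.8652)^2/13
  = 0.2008 + 0.1473 + 0.1455 + 1.1492 = 1.6428
Step 3: Objective decrease = 0.5 * g^T H^(-1) g = 0.8214


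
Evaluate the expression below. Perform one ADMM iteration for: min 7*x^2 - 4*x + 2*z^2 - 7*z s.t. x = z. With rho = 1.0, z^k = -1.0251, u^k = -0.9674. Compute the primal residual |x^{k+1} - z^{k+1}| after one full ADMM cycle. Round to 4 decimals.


ADMM iteration with rho = 1.0, z^k = -1.0251, u^k = -0.9674
Step 1: x-update.
Minimize 7*x^2 - 4*x + (1.0/2)*(x + 1.0251 - 0.9674)^2
FOC: (2*7 + 1.0)*x = 4 + 1.0*(-1.0251 + 0.9674)
x^{k+1} = 0.2628
Step 2: z-update.
Minimize 2*z^2 - 7*z + (1.0/2)*(0.2628 - z - 0.9674)^2
FOC: (2*2 + 1.0)*z = 7 + 1.0*(0.2628 - 0.9674)
z^{k+1} = 1.2591
Step 3: u-update.
u^{k+1} = -0.9674 + 0.2628 - 1.2591 = -1.9637
Step 4: Primal residual = |0.2628 - 1.2591| = 0.9963


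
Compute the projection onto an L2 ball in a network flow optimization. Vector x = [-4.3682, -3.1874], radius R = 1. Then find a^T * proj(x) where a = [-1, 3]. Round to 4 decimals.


Step 1: Compute ||x|| (intermediates to 6 decimals).
||x|| = sqrt((-4.3682)^2 + (-3.1874)^2) = 5.407466
Step 2: Project.
Since ||x|| > R, scale = R/||x|| = 1/5.407466 = 0.18493, proj(x) = scale * x
proj(x) = [-0.807811, -0.589446]
Step 3: Dot product.
a^T * proj(x) = -1*(-0.807811) + 3*(-0.589446) = -0.9605
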